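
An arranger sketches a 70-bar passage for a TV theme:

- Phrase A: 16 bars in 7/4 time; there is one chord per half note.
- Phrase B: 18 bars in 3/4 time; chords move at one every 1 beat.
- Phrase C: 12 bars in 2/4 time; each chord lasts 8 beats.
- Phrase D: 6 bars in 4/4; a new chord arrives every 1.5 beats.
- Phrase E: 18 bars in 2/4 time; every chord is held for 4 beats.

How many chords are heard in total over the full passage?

A: 16·7 = 112 beats, 112/2 = 56 chords.
B: 18·3 = 54 beats, 54/1 = 54 chords.
C: 12·2 = 24 beats, 24/8 = 3 chords.
D: 6·4 = 24 beats, 24/1.5 = 16 chords.
E: 18·2 = 36 beats, 36/4 = 9 chords.
Total: 56 + 54 + 3 + 16 + 9 = 138.

138 chords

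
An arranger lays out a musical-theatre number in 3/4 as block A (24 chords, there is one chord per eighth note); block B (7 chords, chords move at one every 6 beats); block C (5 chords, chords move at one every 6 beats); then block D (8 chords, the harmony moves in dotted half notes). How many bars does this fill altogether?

36 bars

A: 24 × 0.5 = 12 beats = 4 bars.
B: 7 × 6 = 42 beats = 14 bars.
C: 5 × 6 = 30 beats = 10 bars.
D: 8 × 3 = 24 beats = 8 bars.
Total: 4 + 14 + 10 + 8 = 36 bars.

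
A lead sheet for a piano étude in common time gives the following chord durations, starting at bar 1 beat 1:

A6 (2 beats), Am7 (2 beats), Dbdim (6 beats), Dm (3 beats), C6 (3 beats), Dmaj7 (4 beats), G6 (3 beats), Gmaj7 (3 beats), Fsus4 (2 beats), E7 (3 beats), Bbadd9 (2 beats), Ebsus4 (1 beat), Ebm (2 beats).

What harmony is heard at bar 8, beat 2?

E7

Beat 2 of bar 8 is beat (8−1)×4 + 2 = 30 overall.
Running totals: A6 ends at 2, Am7 ends at 4, Dbdim ends at 10, Dm ends at 13, C6 ends at 16, Dmaj7 ends at 20, G6 ends at 23, Gmaj7 ends at 26, Fsus4 ends at 28, E7 ends at 31.
Beat 30 falls within E7.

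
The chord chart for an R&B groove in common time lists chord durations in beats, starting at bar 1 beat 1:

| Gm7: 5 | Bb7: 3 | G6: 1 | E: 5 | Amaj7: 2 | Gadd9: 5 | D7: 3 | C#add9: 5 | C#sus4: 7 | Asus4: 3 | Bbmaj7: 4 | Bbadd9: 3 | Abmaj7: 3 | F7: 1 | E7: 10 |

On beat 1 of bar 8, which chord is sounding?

C#add9

Beat 1 of bar 8 is beat (8−1)×4 + 1 = 29 overall.
Running totals: Gm7 ends at 5, Bb7 ends at 8, G6 ends at 9, E ends at 14, Amaj7 ends at 16, Gadd9 ends at 21, D7 ends at 24, C#add9 ends at 29.
Beat 29 falls within C#add9.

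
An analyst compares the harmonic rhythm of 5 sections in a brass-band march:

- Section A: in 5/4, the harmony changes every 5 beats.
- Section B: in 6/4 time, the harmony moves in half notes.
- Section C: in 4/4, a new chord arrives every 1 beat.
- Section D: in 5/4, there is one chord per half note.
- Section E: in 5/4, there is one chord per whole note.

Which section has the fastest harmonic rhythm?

Section C

A: 5 beats/bar ÷ 5 beats/chord = 1 chord/bar.
B: 6 beats/bar ÷ 2 beats/chord = 3 chords/bar.
C: 4 beats/bar ÷ 1 beat/chord = 4 chords/bar.
D: 5 beats/bar ÷ 2 beats/chord = 2.5 chords/bar.
E: 5 beats/bar ÷ 4 beats/chord = 1.25 chords/bar.
Fastest is C at 4 chords/bar.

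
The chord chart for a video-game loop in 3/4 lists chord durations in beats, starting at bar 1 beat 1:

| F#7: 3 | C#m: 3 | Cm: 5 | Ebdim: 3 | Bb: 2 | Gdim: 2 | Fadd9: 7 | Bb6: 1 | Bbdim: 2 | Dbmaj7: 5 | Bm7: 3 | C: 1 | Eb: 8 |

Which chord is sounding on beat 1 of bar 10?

Beat 1 of bar 10 is beat (10−1)×3 + 1 = 28 overall.
Running totals: F#7 ends at 3, C#m ends at 6, Cm ends at 11, Ebdim ends at 14, Bb ends at 16, Gdim ends at 18, Fadd9 ends at 25, Bb6 ends at 26, Bbdim ends at 28.
Beat 28 falls within Bbdim.

Bbdim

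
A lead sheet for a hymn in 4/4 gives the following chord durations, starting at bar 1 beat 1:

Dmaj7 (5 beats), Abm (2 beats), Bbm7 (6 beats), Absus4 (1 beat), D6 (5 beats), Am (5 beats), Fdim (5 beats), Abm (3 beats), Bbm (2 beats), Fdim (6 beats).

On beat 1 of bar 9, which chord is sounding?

Beat 1 of bar 9 is beat (9−1)×4 + 1 = 33 overall.
Running totals: Dmaj7 ends at 5, Abm ends at 7, Bbm7 ends at 13, Absus4 ends at 14, D6 ends at 19, Am ends at 24, Fdim ends at 29, Abm ends at 32, Bbm ends at 34.
Beat 33 falls within Bbm.

Bbm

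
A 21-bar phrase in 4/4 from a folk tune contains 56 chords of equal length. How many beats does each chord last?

21 bars × 4 beats/bar = 84 beats total.
84 beats ÷ 56 chords = 1.5 beats per chord.
(That is a dotted quarter note.)

1.5 beats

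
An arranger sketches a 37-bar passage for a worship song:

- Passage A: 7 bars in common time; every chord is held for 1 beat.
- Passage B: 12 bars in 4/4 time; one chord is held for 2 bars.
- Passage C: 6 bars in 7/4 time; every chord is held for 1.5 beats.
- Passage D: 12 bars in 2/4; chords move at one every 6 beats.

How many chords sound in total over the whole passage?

A has 28 beats and chords last 1 each, so 28 chords.
B has 48 beats and chords last 8 each, so 6 chords.
C has 42 beats and chords last 1.5 each, so 28 chords.
D has 24 beats and chords last 6 each, so 4 chords.
Total: 28 + 6 + 28 + 4 = 66.

66 chords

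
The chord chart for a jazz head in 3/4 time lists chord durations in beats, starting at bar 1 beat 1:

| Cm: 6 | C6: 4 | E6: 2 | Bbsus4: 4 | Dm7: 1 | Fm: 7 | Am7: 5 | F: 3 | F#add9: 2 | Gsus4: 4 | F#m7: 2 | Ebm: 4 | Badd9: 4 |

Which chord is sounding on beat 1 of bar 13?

Beat 1 of bar 13 is beat (13−1)×3 + 1 = 37 overall.
Running totals: Cm ends at 6, C6 ends at 10, E6 ends at 12, Bbsus4 ends at 16, Dm7 ends at 17, Fm ends at 24, Am7 ends at 29, F ends at 32, F#add9 ends at 34, Gsus4 ends at 38.
Beat 37 falls within Gsus4.

Gsus4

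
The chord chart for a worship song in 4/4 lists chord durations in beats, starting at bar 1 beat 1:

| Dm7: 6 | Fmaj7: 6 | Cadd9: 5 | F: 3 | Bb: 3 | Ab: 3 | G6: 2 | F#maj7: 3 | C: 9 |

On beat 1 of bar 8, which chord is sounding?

Beat 1 of bar 8 is beat (8−1)×4 + 1 = 29 overall.
Running totals: Dm7 ends at 6, Fmaj7 ends at 12, Cadd9 ends at 17, F ends at 20, Bb ends at 23, Ab ends at 26, G6 ends at 28, F#maj7 ends at 31.
Beat 29 falls within F#maj7.

F#maj7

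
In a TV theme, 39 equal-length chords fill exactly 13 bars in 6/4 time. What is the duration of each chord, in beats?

13 bars × 6 beats/bar = 78 beats total.
78 beats ÷ 39 chords = 2 beats per chord.
(That is a half note.)

2 beats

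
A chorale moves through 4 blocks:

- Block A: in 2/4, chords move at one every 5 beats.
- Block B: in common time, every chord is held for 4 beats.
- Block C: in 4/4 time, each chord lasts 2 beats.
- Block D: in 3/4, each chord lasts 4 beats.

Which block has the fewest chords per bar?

A: 2 beats/bar ÷ 5 beats/chord = 0.4 chords/bar.
B: 4 beats/bar ÷ 4 beats/chord = 1 chord/bar.
C: 4 beats/bar ÷ 2 beats/chord = 2 chords/bar.
D: 3 beats/bar ÷ 4 beats/chord = 0.75 chords/bar.
Slowest is A at 0.4 chords/bar.

Block A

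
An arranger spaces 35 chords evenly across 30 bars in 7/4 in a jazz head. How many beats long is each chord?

6 beats

30 bars × 7 beats/bar = 210 beats total.
210 beats ÷ 35 chords = 6 beats per chord.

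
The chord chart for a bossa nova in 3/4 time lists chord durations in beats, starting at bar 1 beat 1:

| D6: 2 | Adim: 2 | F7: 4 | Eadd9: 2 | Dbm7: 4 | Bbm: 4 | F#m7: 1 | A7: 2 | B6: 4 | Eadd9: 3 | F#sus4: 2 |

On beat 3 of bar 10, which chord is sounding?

F#sus4

Beat 3 of bar 10 is beat (10−1)×3 + 3 = 30 overall.
Running totals: D6 ends at 2, Adim ends at 4, F7 ends at 8, Eadd9 ends at 10, Dbm7 ends at 14, Bbm ends at 18, F#m7 ends at 19, A7 ends at 21, B6 ends at 25, Eadd9 ends at 28, F#sus4 ends at 30.
Beat 30 falls within F#sus4.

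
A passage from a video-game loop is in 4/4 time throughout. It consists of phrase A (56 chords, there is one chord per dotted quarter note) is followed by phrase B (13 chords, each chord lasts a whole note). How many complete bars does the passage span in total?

34 bars

A: 56 × 1.5 = 84 beats = 21 bars.
B: 13 × 4 = 52 beats = 13 bars.
Total: 21 + 13 = 34 bars.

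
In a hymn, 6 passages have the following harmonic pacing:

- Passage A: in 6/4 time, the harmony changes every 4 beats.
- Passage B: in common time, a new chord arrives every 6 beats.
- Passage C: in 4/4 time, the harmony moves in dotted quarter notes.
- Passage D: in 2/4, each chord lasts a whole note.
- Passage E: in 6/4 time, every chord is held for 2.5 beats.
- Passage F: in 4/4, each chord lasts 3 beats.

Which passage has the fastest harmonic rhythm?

A: each chord is 4 beats in 6/4, so 1.5 per bar.
B: each chord is 6 beats in 4/4, so 2/3 per bar.
C: each chord is 1.5 beats in 4/4, so 8/3 per bar.
D: each chord is 4 beats in 2/4, so 0.5 per bar.
E: each chord is 2.5 beats in 6/4, so 2.4 per bar.
F: each chord is 3 beats in 4/4, so 4/3 per bar.
Fastest is C at 8/3 chords/bar.

Passage C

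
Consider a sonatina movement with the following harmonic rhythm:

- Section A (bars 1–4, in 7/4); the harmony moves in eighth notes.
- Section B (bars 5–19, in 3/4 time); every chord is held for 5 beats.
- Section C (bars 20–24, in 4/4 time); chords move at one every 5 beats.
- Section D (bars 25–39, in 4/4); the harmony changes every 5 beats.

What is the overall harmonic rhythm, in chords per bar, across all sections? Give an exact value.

27/13 chords per bar

A: 4 × 7 = 28 beats ÷ 0.5 = 56 chords.
B: 15 × 3 = 45 beats ÷ 5 = 9 chords.
C: 5 × 4 = 20 beats ÷ 5 = 4 chords.
D: 15 × 4 = 60 beats ÷ 5 = 12 chords.
Overall: 81 chords over 39 bars → 81/39 = 27/13 chords per bar.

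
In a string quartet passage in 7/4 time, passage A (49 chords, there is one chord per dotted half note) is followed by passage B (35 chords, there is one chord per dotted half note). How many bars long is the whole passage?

A: 49 × 3 = 147 beats = 21 bars.
B: 35 × 3 = 105 beats = 15 bars.
Total: 21 + 15 = 36 bars.

36 bars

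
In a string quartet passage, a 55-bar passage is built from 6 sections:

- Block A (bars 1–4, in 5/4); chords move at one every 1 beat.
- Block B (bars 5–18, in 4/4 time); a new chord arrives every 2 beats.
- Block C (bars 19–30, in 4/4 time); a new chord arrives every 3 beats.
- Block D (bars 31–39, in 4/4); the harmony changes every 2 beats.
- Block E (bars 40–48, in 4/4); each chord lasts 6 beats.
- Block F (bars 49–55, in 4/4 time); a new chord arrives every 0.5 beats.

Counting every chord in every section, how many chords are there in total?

A: 4·5 = 20 beats, 20/1 = 20 chords.
B: 14·4 = 56 beats, 56/2 = 28 chords.
C: 12·4 = 48 beats, 48/3 = 16 chords.
D: 9·4 = 36 beats, 36/2 = 18 chords.
E: 9·4 = 36 beats, 36/6 = 6 chords.
F: 7·4 = 28 beats, 28/0.5 = 56 chords.
Total: 20 + 28 + 16 + 18 + 6 + 56 = 144.

144 chords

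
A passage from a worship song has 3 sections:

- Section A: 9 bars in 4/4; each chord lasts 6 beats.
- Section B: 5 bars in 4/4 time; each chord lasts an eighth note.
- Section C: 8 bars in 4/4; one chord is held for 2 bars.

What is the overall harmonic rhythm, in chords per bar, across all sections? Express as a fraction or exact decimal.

25/11 chords per bar

A: 9 × 4 = 36 beats ÷ 6 = 6 chords.
B: 5 × 4 = 20 beats ÷ 0.5 = 40 chords.
C: 8 × 4 = 32 beats ÷ 8 = 4 chords.
Overall: 50 chords over 22 bars → 50/22 = 25/11 chords per bar.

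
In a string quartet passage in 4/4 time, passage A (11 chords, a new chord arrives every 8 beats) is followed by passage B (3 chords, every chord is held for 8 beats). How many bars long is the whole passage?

28 bars

A: 11 × 8 = 88 beats = 22 bars.
B: 3 × 8 = 24 beats = 6 bars.
Total: 22 + 6 = 28 bars.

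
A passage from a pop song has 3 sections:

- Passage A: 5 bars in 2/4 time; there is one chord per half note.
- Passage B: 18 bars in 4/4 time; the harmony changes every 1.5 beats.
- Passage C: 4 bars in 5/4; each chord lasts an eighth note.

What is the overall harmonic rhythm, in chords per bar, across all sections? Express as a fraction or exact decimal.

31/9 chords per bar

A: 5 × 2 = 10 beats ÷ 2 = 5 chords.
B: 18 × 4 = 72 beats ÷ 1.5 = 48 chords.
C: 4 × 5 = 20 beats ÷ 0.5 = 40 chords.
Overall: 93 chords over 27 bars → 93/27 = 31/9 chords per bar.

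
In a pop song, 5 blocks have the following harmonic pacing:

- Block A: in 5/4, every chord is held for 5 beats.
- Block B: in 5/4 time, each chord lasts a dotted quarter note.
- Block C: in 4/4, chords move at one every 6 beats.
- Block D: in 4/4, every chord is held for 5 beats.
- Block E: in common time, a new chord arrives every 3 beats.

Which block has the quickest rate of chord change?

Block B

A: 5 beats/bar ÷ 5 beats/chord = 1 chord/bar.
B: 5 beats/bar ÷ 1.5 beats/chord = 10/3 chords/bar.
C: 4 beats/bar ÷ 6 beats/chord = 2/3 chords/bar.
D: 4 beats/bar ÷ 5 beats/chord = 0.8 chords/bar.
E: 4 beats/bar ÷ 3 beats/chord = 4/3 chords/bar.
Fastest is B at 10/3 chords/bar.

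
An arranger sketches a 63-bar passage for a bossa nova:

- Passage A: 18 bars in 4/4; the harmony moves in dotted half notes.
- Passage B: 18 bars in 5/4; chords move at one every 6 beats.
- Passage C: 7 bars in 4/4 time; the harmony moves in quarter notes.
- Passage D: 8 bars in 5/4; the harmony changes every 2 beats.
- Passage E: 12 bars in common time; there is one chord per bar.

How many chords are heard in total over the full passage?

99 chords

A has 72 beats and chords last 3 each, so 24 chords.
B has 90 beats and chords last 6 each, so 15 chords.
C has 28 beats and chords last 1 each, so 28 chords.
D has 40 beats and chords last 2 each, so 20 chords.
E has 48 beats and chords last 4 each, so 12 chords.
Total: 24 + 15 + 28 + 20 + 12 = 99.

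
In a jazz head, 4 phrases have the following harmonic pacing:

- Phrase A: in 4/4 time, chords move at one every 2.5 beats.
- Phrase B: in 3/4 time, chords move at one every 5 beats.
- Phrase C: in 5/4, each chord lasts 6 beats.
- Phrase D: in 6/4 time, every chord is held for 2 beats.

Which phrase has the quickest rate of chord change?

Phrase D

A: 4 beats/bar ÷ 2.5 beats/chord = 1.6 chords/bar.
B: 3 beats/bar ÷ 5 beats/chord = 0.6 chords/bar.
C: 5 beats/bar ÷ 6 beats/chord = 5/6 chords/bar.
D: 6 beats/bar ÷ 2 beats/chord = 3 chords/bar.
Fastest is D at 3 chords/bar.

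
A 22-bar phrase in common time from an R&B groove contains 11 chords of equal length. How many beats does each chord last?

22 bars × 4 beats/bar = 88 beats total.
88 beats ÷ 11 chords = 8 beats per chord.

8 beats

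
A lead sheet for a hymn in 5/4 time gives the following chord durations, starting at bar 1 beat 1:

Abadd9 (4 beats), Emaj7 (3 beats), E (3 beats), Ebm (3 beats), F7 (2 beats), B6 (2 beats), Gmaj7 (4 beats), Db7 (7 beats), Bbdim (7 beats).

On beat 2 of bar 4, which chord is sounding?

Beat 2 of bar 4 is beat (4−1)×5 + 2 = 17 overall.
Running totals: Abadd9 ends at 4, Emaj7 ends at 7, E ends at 10, Ebm ends at 13, F7 ends at 15, B6 ends at 17.
Beat 17 falls within B6.

B6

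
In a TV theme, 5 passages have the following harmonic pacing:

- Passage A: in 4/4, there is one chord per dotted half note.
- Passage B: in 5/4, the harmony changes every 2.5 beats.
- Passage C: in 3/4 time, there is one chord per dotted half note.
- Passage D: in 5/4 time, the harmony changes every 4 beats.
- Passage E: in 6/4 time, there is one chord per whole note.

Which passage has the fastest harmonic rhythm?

A: 4 beats/bar ÷ 3 beats/chord = 4/3 chords/bar.
B: 5 beats/bar ÷ 2.5 beats/chord = 2 chords/bar.
C: 3 beats/bar ÷ 3 beats/chord = 1 chord/bar.
D: 5 beats/bar ÷ 4 beats/chord = 1.25 chords/bar.
E: 6 beats/bar ÷ 4 beats/chord = 1.5 chords/bar.
Fastest is B at 2 chords/bar.

Passage B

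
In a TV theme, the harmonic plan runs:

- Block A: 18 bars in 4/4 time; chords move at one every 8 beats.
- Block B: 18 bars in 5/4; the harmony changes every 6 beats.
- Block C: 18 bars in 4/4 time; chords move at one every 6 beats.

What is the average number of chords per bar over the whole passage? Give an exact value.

A: 18 bars of 4 beats is 72 beats; at 8 beats each that's 9 chords.
B: 18 bars of 5 beats is 90 beats; at 6 beats each that's 15 chords.
C: 18 bars of 4 beats is 72 beats; at 6 beats each that's 12 chords.
Overall: 36 chords over 54 bars → 36/54 = 2/3 chords per bar.

2/3 chords per bar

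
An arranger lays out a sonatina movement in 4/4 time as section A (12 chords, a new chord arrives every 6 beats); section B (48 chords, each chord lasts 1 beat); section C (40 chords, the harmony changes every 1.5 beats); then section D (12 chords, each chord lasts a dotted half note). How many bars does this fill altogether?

54 bars

A: 12 × 6 = 72 beats = 18 bars.
B: 48 × 1 = 48 beats = 12 bars.
C: 40 × 1.5 = 60 beats = 15 bars.
D: 12 × 3 = 36 beats = 9 bars.
Total: 18 + 12 + 15 + 9 = 54 bars.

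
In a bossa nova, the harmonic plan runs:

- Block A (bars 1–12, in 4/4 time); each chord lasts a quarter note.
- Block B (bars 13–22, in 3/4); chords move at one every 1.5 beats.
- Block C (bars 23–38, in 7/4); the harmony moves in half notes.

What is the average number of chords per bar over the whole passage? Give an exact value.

62/19 chords per bar

A: 12 × 4 = 48 beats ÷ 1 = 48 chords.
B: 10 × 3 = 30 beats ÷ 1.5 = 20 chords.
C: 16 × 7 = 112 beats ÷ 2 = 56 chords.
Overall: 124 chords over 38 bars → 124/38 = 62/19 chords per bar.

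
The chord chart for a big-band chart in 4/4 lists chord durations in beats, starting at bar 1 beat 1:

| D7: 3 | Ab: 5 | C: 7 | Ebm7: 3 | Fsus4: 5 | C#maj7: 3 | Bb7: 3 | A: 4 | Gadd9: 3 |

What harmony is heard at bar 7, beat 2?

Beat 2 of bar 7 is beat (7−1)×4 + 2 = 26 overall.
Running totals: D7 ends at 3, Ab ends at 8, C ends at 15, Ebm7 ends at 18, Fsus4 ends at 23, C#maj7 ends at 26.
Beat 26 falls within C#maj7.

C#maj7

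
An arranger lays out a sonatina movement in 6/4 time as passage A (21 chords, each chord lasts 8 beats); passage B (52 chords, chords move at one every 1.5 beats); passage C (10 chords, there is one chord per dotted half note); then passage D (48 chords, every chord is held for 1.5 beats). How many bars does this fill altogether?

A: 21 × 8 = 168 beats = 28 bars.
B: 52 × 1.5 = 78 beats = 13 bars.
C: 10 × 3 = 30 beats = 5 bars.
D: 48 × 1.5 = 72 beats = 12 bars.
Total: 28 + 13 + 5 + 12 = 58 bars.

58 bars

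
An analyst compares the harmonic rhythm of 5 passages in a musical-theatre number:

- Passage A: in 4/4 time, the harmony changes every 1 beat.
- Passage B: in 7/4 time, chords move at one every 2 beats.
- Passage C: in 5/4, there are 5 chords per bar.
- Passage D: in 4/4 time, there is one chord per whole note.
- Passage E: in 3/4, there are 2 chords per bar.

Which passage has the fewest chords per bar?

A: each chord is 1 beat in 4/4, so 4 per bar.
B: each chord is 2 beats in 7/4, so 3.5 per bar.
C: each chord is 1 beat in 5/4, so 5 per bar.
D: each chord is 4 beats in 4/4, so 1 per bar.
E: each chord is 1.5 beats in 3/4, so 2 per bar.
Slowest is D at 1 chords/bar.

Passage D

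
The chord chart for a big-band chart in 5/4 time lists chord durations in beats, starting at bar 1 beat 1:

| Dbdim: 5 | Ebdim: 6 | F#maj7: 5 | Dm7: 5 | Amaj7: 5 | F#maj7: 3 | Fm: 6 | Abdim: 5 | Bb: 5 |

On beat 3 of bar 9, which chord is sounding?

Bb

Beat 3 of bar 9 is beat (9−1)×5 + 3 = 43 overall.
Running totals: Dbdim ends at 5, Ebdim ends at 11, F#maj7 ends at 16, Dm7 ends at 21, Amaj7 ends at 26, F#maj7 ends at 29, Fm ends at 35, Abdim ends at 40, Bb ends at 45.
Beat 43 falls within Bb.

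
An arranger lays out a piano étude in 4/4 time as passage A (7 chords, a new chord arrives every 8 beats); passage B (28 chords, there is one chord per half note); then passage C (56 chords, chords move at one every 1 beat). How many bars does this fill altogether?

A: 7 × 8 = 56 beats = 14 bars.
B: 28 × 2 = 56 beats = 14 bars.
C: 56 × 1 = 56 beats = 14 bars.
Total: 14 + 14 + 14 = 42 bars.

42 bars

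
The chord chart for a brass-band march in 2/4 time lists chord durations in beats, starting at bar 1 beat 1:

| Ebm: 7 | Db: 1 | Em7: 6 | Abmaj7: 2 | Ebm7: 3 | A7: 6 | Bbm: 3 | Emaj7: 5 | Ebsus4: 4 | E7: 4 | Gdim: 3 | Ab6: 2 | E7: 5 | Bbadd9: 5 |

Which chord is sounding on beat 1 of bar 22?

Gdim

Beat 1 of bar 22 is beat (22−1)×2 + 1 = 43 overall.
Running totals: Ebm ends at 7, Db ends at 8, Em7 ends at 14, Abmaj7 ends at 16, Ebm7 ends at 19, A7 ends at 25, Bbm ends at 28, Emaj7 ends at 33, Ebsus4 ends at 37, E7 ends at 41, Gdim ends at 44.
Beat 43 falls within Gdim.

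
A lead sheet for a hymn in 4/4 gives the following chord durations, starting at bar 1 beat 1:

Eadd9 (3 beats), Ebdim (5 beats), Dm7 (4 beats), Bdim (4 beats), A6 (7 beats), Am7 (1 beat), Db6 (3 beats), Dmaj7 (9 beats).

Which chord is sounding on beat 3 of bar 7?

Db6

Beat 3 of bar 7 is beat (7−1)×4 + 3 = 27 overall.
Running totals: Eadd9 ends at 3, Ebdim ends at 8, Dm7 ends at 12, Bdim ends at 16, A6 ends at 23, Am7 ends at 24, Db6 ends at 27.
Beat 27 falls within Db6.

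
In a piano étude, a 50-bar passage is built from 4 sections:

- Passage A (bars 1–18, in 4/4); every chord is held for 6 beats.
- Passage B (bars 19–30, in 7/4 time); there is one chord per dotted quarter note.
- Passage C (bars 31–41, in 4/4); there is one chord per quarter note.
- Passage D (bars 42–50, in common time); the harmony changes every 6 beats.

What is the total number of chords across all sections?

118 chords

A: 18 bars × 4 beats = 72 beats; 6 beats/chord → 12 chords.
B: 12 bars × 7 beats = 84 beats; 1.5 beats/chord → 56 chords.
C: 11 bars × 4 beats = 44 beats; 1 beat/chord → 44 chords.
D: 9 bars × 4 beats = 36 beats; 6 beats/chord → 6 chords.
Total: 12 + 56 + 44 + 6 = 118.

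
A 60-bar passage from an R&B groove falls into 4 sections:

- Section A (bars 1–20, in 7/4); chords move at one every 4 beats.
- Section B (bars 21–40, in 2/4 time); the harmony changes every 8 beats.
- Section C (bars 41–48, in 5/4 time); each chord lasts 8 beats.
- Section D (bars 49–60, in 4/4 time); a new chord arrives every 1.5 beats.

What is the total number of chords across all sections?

77 chords

A has 140 beats and chords last 4 each, so 35 chords.
B has 40 beats and chords last 8 each, so 5 chords.
C has 40 beats and chords last 8 each, so 5 chords.
D has 48 beats and chords last 1.5 each, so 32 chords.
Total: 35 + 5 + 5 + 32 = 77.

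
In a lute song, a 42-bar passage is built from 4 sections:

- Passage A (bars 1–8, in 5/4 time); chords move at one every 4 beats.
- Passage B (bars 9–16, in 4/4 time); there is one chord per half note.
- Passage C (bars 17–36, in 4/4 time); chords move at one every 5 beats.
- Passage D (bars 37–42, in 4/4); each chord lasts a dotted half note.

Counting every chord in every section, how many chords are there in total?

50 chords

A: 8·5 = 40 beats, 40/4 = 10 chords.
B: 8·4 = 32 beats, 32/2 = 16 chords.
C: 20·4 = 80 beats, 80/5 = 16 chords.
D: 6·4 = 24 beats, 24/3 = 8 chords.
Total: 10 + 16 + 16 + 8 = 50.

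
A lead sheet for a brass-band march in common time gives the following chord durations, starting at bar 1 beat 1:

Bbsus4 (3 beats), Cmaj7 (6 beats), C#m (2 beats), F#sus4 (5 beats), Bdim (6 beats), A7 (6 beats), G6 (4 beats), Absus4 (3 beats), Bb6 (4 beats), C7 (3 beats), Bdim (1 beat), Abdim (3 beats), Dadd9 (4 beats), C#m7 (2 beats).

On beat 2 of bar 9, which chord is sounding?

Beat 2 of bar 9 is beat (9−1)×4 + 2 = 34 overall.
Running totals: Bbsus4 ends at 3, Cmaj7 ends at 9, C#m ends at 11, F#sus4 ends at 16, Bdim ends at 22, A7 ends at 28, G6 ends at 32, Absus4 ends at 35.
Beat 34 falls within Absus4.

Absus4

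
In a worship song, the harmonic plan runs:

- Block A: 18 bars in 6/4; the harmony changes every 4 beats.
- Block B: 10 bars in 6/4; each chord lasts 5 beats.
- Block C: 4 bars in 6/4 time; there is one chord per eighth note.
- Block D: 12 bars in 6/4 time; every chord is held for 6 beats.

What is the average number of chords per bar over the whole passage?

2.25 chords per bar

A: 18 bars of 6 beats is 108 beats; at 4 beats each that's 27 chords.
B: 10 bars of 6 beats is 60 beats; at 5 beats each that's 12 chords.
C: 4 bars of 6 beats is 24 beats; at 0.5 beats each that's 48 chords.
D: 12 bars of 6 beats is 72 beats; at 6 beats each that's 12 chords.
Overall: 99 chords over 44 bars → 99/44 = 2.25 chords per bar.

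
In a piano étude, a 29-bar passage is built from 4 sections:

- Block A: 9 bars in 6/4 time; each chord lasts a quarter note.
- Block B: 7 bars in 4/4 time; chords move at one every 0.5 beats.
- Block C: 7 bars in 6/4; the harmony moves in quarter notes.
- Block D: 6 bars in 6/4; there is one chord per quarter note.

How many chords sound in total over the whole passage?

A: 9 bars × 6 beats = 54 beats; 1 beat/chord → 54 chords.
B: 7 bars × 4 beats = 28 beats; 0.5 beats/chord → 56 chords.
C: 7 bars × 6 beats = 42 beats; 1 beat/chord → 42 chords.
D: 6 bars × 6 beats = 36 beats; 1 beat/chord → 36 chords.
Total: 54 + 56 + 42 + 36 = 188.

188 chords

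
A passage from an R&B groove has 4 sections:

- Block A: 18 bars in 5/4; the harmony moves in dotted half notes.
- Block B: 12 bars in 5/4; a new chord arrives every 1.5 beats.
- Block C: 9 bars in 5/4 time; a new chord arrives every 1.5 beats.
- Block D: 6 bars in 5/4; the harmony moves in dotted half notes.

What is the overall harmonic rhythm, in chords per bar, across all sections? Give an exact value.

A: 18 bars of 5 beats is 90 beats; at 3 beats each that's 30 chords.
B: 12 bars of 5 beats is 60 beats; at 1.5 beats each that's 40 chords.
C: 9 bars of 5 beats is 45 beats; at 1.5 beats each that's 30 chords.
D: 6 bars of 5 beats is 30 beats; at 3 beats each that's 10 chords.
Overall: 110 chords over 45 bars → 110/45 = 22/9 chords per bar.

22/9 chords per bar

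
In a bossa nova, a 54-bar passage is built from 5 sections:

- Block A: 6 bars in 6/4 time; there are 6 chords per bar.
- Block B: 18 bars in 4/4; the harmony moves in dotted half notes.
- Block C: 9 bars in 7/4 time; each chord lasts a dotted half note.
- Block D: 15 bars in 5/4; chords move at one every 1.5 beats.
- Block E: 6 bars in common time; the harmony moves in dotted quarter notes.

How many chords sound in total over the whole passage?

A has 36 beats and chords last 1 each, so 36 chords.
B has 72 beats and chords last 3 each, so 24 chords.
C has 63 beats and chords last 3 each, so 21 chords.
D has 75 beats and chords last 1.5 each, so 50 chords.
E has 24 beats and chords last 1.5 each, so 16 chords.
Total: 36 + 24 + 21 + 50 + 16 = 147.

147 chords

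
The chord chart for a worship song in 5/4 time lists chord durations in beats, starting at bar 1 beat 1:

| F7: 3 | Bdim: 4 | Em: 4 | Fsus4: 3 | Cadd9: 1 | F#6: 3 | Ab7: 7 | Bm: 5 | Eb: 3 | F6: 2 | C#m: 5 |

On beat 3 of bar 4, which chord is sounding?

Beat 3 of bar 4 is beat (4−1)×5 + 3 = 18 overall.
Running totals: F7 ends at 3, Bdim ends at 7, Em ends at 11, Fsus4 ends at 14, Cadd9 ends at 15, F#6 ends at 18.
Beat 18 falls within F#6.

F#6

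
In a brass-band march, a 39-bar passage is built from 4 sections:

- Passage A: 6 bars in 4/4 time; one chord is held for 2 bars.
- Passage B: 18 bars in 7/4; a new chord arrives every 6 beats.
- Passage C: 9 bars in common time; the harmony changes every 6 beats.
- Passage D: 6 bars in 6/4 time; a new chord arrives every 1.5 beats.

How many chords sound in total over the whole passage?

A has 24 beats and chords last 8 each, so 3 chords.
B has 126 beats and chords last 6 each, so 21 chords.
C has 36 beats and chords last 6 each, so 6 chords.
D has 36 beats and chords last 1.5 each, so 24 chords.
Total: 3 + 21 + 6 + 24 = 54.

54 chords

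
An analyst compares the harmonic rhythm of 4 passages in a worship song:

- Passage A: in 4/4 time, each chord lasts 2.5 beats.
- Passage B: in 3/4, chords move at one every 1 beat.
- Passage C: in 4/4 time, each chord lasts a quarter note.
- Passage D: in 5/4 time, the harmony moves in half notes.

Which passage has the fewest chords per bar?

Passage A

A: 4/2.5 = 1.6 chords/bar.
B: 3/1 = 3 chords/bar.
C: 4/1 = 4 chords/bar.
D: 5/2 = 2.5 chords/bar.
Slowest is A at 1.6 chords/bar.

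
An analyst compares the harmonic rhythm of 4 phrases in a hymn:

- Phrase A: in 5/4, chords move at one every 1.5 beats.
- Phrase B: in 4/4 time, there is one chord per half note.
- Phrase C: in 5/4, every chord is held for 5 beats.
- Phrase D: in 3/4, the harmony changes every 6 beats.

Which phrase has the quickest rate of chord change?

Phrase A

A: each chord is 1.5 beats in 5/4, so 10/3 per bar.
B: each chord is 2 beats in 4/4, so 2 per bar.
C: each chord is 5 beats in 5/4, so 1 per bar.
D: each chord is 6 beats in 3/4, so 0.5 per bar.
Fastest is A at 10/3 chords/bar.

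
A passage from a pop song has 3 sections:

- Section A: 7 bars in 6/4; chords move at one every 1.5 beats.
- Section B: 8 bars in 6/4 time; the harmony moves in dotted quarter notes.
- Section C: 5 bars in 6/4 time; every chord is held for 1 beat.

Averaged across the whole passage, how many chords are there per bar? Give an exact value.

A: 7 × 6 = 42 beats ÷ 1.5 = 28 chords.
B: 8 × 6 = 48 beats ÷ 1.5 = 32 chords.
C: 5 × 6 = 30 beats ÷ 1 = 30 chords.
Overall: 90 chords over 20 bars → 90/20 = 4.5 chords per bar.

4.5 chords per bar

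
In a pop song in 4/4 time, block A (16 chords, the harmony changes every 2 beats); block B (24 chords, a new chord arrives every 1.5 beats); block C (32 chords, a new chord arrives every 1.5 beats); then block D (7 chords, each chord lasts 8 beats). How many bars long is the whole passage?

A: 16 × 2 = 32 beats = 8 bars.
B: 24 × 1.5 = 36 beats = 9 bars.
C: 32 × 1.5 = 48 beats = 12 bars.
D: 7 × 8 = 56 beats = 14 bars.
Total: 8 + 9 + 12 + 14 = 43 bars.

43 bars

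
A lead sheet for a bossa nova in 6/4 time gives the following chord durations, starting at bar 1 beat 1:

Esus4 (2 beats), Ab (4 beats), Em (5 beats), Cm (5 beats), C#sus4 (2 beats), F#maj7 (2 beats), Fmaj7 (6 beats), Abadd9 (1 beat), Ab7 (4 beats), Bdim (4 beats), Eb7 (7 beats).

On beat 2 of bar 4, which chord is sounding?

Beat 2 of bar 4 is beat (4−1)×6 + 2 = 20 overall.
Running totals: Esus4 ends at 2, Ab ends at 6, Em ends at 11, Cm ends at 16, C#sus4 ends at 18, F#maj7 ends at 20.
Beat 20 falls within F#maj7.

F#maj7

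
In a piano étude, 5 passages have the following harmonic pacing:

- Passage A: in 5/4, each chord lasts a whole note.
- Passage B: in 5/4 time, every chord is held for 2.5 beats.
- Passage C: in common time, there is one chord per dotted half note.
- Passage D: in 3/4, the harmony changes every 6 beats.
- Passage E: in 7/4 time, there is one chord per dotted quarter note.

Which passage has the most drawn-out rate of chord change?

A: 5/4 = 1.25 chords/bar.
B: 5/2.5 = 2 chords/bar.
C: 4/3 = 4/3 chords/bar.
D: 3/6 = 0.5 chords/bar.
E: 7/1.5 = 14/3 chords/bar.
Slowest is D at 0.5 chords/bar.

Passage D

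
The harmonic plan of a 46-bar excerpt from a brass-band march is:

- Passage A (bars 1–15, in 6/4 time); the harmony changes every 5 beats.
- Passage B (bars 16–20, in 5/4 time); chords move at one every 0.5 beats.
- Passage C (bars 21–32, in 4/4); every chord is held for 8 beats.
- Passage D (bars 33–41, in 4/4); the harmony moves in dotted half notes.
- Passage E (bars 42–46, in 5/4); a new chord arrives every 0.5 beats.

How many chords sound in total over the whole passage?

136 chords

A has 90 beats and chords last 5 each, so 18 chords.
B has 25 beats and chords last 0.5 each, so 50 chords.
C has 48 beats and chords last 8 each, so 6 chords.
D has 36 beats and chords last 3 each, so 12 chords.
E has 25 beats and chords last 0.5 each, so 50 chords.
Total: 18 + 50 + 6 + 12 + 50 = 136.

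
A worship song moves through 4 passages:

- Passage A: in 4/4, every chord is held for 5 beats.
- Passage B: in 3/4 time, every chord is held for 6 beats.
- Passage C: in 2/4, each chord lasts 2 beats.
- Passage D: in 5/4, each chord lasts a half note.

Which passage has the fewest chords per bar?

A: each chord is 5 beats in 4/4, so 0.8 per bar.
B: each chord is 6 beats in 3/4, so 0.5 per bar.
C: each chord is 2 beats in 2/4, so 1 per bar.
D: each chord is 2 beats in 5/4, so 2.5 per bar.
Slowest is B at 0.5 chords/bar.

Passage B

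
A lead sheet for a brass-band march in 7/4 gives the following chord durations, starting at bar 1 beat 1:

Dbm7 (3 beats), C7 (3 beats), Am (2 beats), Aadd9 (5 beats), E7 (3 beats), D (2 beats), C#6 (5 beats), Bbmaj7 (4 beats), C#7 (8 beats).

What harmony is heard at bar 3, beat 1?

E7

Beat 1 of bar 3 is beat (3−1)×7 + 1 = 15 overall.
Running totals: Dbm7 ends at 3, C7 ends at 6, Am ends at 8, Aadd9 ends at 13, E7 ends at 16.
Beat 15 falls within E7.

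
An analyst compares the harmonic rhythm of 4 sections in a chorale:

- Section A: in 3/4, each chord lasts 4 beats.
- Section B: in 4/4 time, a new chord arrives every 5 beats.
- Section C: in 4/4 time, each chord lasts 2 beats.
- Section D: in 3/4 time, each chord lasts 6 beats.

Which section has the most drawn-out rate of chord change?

A: 3/4 = 0.75 chords/bar.
B: 4/5 = 0.8 chords/bar.
C: 4/2 = 2 chords/bar.
D: 3/6 = 0.5 chords/bar.
Slowest is D at 0.5 chords/bar.

Section D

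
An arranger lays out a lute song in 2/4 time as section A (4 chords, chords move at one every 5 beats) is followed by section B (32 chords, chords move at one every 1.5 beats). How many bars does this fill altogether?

34 bars

A: 4 × 5 = 20 beats = 10 bars.
B: 32 × 1.5 = 48 beats = 24 bars.
Total: 10 + 24 = 34 bars.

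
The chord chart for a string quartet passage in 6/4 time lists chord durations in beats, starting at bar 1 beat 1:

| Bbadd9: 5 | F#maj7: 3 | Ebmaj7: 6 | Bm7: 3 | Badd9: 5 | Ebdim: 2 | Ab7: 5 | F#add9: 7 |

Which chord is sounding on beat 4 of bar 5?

Beat 4 of bar 5 is beat (5−1)×6 + 4 = 28 overall.
Running totals: Bbadd9 ends at 5, F#maj7 ends at 8, Ebmaj7 ends at 14, Bm7 ends at 17, Badd9 ends at 22, Ebdim ends at 24, Ab7 ends at 29.
Beat 28 falls within Ab7.

Ab7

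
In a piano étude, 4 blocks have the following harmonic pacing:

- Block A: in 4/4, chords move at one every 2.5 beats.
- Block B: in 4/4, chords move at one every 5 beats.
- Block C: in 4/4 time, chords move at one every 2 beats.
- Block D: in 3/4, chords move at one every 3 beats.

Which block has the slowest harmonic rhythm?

A: 4/2.5 = 1.6 chords/bar.
B: 4/5 = 0.8 chords/bar.
C: 4/2 = 2 chords/bar.
D: 3/3 = 1 chord/bar.
Slowest is B at 0.8 chords/bar.

Block B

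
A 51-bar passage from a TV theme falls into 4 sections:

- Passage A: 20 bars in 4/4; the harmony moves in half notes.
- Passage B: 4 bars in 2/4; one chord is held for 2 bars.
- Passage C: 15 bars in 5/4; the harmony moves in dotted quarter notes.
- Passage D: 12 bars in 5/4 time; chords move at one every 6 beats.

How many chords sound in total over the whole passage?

102 chords

A: 20 bars × 4 beats = 80 beats; 2 beats/chord → 40 chords.
B: 4 bars × 2 beats = 8 beats; 4 beats/chord → 2 chords.
C: 15 bars × 5 beats = 75 beats; 1.5 beats/chord → 50 chords.
D: 12 bars × 5 beats = 60 beats; 6 beats/chord → 10 chords.
Total: 40 + 2 + 50 + 10 = 102.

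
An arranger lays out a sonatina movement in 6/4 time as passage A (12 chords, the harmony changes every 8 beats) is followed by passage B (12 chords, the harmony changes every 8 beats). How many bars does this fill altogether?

A: 12 × 8 = 96 beats = 16 bars.
B: 12 × 8 = 96 beats = 16 bars.
Total: 16 + 16 = 32 bars.

32 bars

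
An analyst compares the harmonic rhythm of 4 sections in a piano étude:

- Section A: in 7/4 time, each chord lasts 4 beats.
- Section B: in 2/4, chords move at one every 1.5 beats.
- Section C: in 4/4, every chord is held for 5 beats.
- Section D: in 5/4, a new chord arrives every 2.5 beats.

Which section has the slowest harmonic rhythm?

Section C

A: each chord is 4 beats in 7/4, so 1.75 per bar.
B: each chord is 1.5 beats in 2/4, so 4/3 per bar.
C: each chord is 5 beats in 4/4, so 0.8 per bar.
D: each chord is 2.5 beats in 5/4, so 2 per bar.
Slowest is C at 0.8 chords/bar.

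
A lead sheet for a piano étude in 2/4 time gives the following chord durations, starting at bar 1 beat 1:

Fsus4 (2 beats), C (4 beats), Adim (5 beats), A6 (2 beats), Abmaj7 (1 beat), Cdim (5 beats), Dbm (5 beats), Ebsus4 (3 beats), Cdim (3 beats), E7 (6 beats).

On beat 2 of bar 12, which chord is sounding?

Beat 2 of bar 12 is beat (12−1)×2 + 2 = 24 overall.
Running totals: Fsus4 ends at 2, C ends at 6, Adim ends at 11, A6 ends at 13, Abmaj7 ends at 14, Cdim ends at 19, Dbm ends at 24.
Beat 24 falls within Dbm.

Dbm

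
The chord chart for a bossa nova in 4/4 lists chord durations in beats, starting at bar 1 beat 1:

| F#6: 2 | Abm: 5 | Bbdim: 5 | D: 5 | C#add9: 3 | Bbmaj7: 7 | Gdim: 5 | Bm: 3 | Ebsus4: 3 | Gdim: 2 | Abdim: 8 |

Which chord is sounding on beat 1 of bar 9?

Beat 1 of bar 9 is beat (9−1)×4 + 1 = 33 overall.
Running totals: F#6 ends at 2, Abm ends at 7, Bbdim ends at 12, D ends at 17, C#add9 ends at 20, Bbmaj7 ends at 27, Gdim ends at 32, Bm ends at 35.
Beat 33 falls within Bm.

Bm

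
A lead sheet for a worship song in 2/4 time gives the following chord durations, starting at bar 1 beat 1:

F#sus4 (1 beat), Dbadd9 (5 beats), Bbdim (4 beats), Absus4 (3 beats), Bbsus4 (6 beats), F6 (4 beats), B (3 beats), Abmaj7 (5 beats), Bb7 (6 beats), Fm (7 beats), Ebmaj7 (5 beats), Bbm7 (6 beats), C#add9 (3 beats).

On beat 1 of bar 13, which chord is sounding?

B

Beat 1 of bar 13 is beat (13−1)×2 + 1 = 25 overall.
Running totals: F#sus4 ends at 1, Dbadd9 ends at 6, Bbdim ends at 10, Absus4 ends at 13, Bbsus4 ends at 19, F6 ends at 23, B ends at 26.
Beat 25 falls within B.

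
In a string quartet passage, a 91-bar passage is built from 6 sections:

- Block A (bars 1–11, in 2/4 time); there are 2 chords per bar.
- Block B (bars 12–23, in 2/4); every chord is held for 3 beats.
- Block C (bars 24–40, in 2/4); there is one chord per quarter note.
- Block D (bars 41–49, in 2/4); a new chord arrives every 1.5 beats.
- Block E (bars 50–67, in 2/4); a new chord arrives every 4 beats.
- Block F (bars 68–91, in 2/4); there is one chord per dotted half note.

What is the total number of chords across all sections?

A: 11 bars × 2 beats = 22 beats; 1 beat/chord → 22 chords.
B: 12 bars × 2 beats = 24 beats; 3 beats/chord → 8 chords.
C: 17 bars × 2 beats = 34 beats; 1 beat/chord → 34 chords.
D: 9 bars × 2 beats = 18 beats; 1.5 beats/chord → 12 chords.
E: 18 bars × 2 beats = 36 beats; 4 beats/chord → 9 chords.
F: 24 bars × 2 beats = 48 beats; 3 beats/chord → 16 chords.
Total: 22 + 8 + 34 + 12 + 9 + 16 = 101.

101 chords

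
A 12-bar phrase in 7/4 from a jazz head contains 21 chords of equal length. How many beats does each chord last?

4 beats

12 bars × 7 beats/bar = 84 beats total.
84 beats ÷ 21 chords = 4 beats per chord.
(That is a whole note.)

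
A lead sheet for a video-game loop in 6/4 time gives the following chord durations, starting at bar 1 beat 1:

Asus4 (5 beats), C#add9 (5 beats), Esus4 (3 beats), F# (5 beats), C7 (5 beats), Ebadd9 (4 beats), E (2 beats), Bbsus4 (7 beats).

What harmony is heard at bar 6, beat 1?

Bbsus4

Beat 1 of bar 6 is beat (6−1)×6 + 1 = 31 overall.
Running totals: Asus4 ends at 5, C#add9 ends at 10, Esus4 ends at 13, F# ends at 18, C7 ends at 23, Ebadd9 ends at 27, E ends at 29, Bbsus4 ends at 36.
Beat 31 falls within Bbsus4.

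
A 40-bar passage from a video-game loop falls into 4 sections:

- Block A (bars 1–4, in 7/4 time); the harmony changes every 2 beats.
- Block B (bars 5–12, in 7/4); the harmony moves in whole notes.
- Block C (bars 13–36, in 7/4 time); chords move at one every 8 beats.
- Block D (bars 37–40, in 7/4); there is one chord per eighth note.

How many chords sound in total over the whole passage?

A: 4·7 = 28 beats, 28/2 = 14 chords.
B: 8·7 = 56 beats, 56/4 = 14 chords.
C: 24·7 = 168 beats, 168/8 = 21 chords.
D: 4·7 = 28 beats, 28/0.5 = 56 chords.
Total: 14 + 14 + 21 + 56 = 105.

105 chords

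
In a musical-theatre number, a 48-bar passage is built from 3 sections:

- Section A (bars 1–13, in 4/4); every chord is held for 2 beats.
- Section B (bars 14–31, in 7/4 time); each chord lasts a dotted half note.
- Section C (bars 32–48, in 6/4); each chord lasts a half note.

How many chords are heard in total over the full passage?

119 chords

A: 13 bars × 4 beats = 52 beats; 2 beats/chord → 26 chords.
B: 18 bars × 7 beats = 126 beats; 3 beats/chord → 42 chords.
C: 17 bars × 6 beats = 102 beats; 2 beats/chord → 51 chords.
Total: 26 + 42 + 51 = 119.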